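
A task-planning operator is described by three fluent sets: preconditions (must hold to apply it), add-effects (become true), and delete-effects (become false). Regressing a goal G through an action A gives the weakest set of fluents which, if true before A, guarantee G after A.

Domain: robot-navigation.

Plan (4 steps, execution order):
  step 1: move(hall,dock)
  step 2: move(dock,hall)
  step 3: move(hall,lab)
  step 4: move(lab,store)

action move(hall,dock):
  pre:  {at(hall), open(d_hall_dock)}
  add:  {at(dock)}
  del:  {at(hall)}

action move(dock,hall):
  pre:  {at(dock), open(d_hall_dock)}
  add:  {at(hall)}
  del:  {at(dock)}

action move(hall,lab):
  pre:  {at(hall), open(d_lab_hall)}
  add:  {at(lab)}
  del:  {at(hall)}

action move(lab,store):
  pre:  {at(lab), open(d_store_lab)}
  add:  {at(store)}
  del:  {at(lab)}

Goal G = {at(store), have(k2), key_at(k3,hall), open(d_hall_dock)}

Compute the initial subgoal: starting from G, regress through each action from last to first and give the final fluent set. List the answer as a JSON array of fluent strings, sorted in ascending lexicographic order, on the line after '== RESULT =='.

Work backward from the goal:
  through step 4 (move(lab,store)): drop {at(store)}, keep {have(k2), key_at(k3,hall), open(d_hall_dock)}, require {at(lab), open(d_store_lab)}
    → {at(lab), have(k2), key_at(k3,hall), open(d_hall_dock), open(d_store_lab)}
  through step 3 (move(hall,lab)): drop {at(lab)}, keep {have(k2), key_at(k3,hall), open(d_hall_dock), open(d_store_lab)}, require {at(hall), open(d_lab_hall)}
    → {at(hall), have(k2), key_at(k3,hall), open(d_hall_dock), open(d_lab_hall), open(d_store_lab)}
  through step 2 (move(dock,hall)): drop {at(hall)}, keep {have(k2), key_at(k3,hall), open(d_hall_dock), open(d_lab_hall), open(d_store_lab)}, require {at(dock), open(d_hall_dock)}
    → {at(dock), have(k2), key_at(k3,hall), open(d_hall_dock), open(d_lab_hall), open(d_store_lab)}
  through step 1 (move(hall,dock)): drop {at(dock)}, keep {have(k2), key_at(k3,hall), open(d_hall_dock), open(d_lab_hall), open(d_store_lab)}, require {at(hall), open(d_hall_dock)}
    → {at(hall), have(k2), key_at(k3,hall), open(d_hall_dock), open(d_lab_hall), open(d_store_lab)}

== RESULT ==
["at(hall)", "have(k2)", "key_at(k3,hall)", "open(d_hall_dock)", "open(d_lab_hall)", "open(d_store_lab)"]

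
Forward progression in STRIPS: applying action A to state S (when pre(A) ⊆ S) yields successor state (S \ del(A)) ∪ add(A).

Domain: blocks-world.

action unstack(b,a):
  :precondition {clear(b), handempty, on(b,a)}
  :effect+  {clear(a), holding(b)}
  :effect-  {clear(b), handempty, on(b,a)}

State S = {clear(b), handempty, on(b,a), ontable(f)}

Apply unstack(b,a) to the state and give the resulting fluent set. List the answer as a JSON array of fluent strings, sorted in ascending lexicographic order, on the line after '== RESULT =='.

Progress:
  pre ⊆ S: {clear(b), handempty, on(b,a)} ⊆ S  — applicable
  S \ del = {ontable(f)}
  ∪ add   = {clear(a), holding(b), ontable(f)}

== RESULT ==
["clear(a)", "holding(b)", "ontable(f)"]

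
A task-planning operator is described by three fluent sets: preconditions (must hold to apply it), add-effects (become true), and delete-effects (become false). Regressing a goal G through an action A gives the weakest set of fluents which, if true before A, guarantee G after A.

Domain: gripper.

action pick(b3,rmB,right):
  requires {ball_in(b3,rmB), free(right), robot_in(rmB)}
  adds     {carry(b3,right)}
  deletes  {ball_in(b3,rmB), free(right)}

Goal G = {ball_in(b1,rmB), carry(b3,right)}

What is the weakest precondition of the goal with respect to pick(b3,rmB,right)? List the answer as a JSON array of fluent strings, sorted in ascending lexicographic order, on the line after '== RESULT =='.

Compute (G \ add) ∪ pre:
  G ∩ del = {}  (empty — regression defined)
  G \ add = {ball_in(b1,rmB), carry(b3,right)} \ {carry(b3,right)} = {ball_in(b1,rmB)}
  ∪ pre   = {ball_in(b1,rmB)} ∪ {ball_in(b3,rmB), free(right), robot_in(rmB)}
          = {ball_in(b1,rmB), ball_in(b3,rmB), free(right), robot_in(rmB)}

== RESULT ==
["ball_in(b1,rmB)", "ball_in(b3,rmB)", "free(right)", "robot_in(rmB)"]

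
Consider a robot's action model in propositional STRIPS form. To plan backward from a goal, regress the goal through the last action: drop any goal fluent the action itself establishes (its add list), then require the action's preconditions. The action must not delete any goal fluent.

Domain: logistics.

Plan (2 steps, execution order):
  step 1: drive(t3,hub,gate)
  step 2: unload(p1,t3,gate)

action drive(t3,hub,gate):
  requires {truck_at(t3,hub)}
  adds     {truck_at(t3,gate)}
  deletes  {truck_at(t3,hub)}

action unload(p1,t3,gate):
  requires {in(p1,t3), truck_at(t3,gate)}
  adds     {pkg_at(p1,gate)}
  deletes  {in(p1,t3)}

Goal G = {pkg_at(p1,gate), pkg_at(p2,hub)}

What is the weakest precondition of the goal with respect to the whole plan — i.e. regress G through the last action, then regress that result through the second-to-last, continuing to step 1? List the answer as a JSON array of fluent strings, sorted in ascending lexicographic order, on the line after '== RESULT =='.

Regress step by step:
  through step 2 (unload(p1,t3,gate)): drop {pkg_at(p1,gate)}, keep {pkg_at(p2,hub)}, require {in(p1,t3), truck_at(t3,gate)}
    → {in(p1,t3), pkg_at(p2,hub), truck_at(t3,gate)}
  through step 1 (drive(t3,hub,gate)): drop {truck_at(t3,gate)}, keep {in(p1,t3), pkg_at(p2,hub)}, require {truck_at(t3,hub)}
    → {in(p1,t3), pkg_at(p2,hub), truck_at(t3,hub)}

== RESULT ==
["in(p1,t3)", "pkg_at(p2,hub)", "truck_at(t3,hub)"]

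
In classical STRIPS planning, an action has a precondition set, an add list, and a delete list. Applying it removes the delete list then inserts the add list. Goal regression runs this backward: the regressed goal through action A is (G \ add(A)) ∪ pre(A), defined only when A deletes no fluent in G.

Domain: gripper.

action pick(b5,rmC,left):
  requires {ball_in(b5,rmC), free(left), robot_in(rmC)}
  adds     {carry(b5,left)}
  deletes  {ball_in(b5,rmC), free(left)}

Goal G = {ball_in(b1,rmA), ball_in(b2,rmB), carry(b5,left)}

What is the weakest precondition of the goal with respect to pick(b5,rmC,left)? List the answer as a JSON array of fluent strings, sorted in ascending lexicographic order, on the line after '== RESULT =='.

Regress:
  G ∩ del = {}  (empty — regression defined)
  G \ add = {ball_in(b1,rmA), ball_in(b2,rmB), carry(b5,left)} \ {carry(b5,left)} = {ball_in(b1,rmA), ball_in(b2,rmB)}
  ∪ pre   = {ball_in(b1,rmA), ball_in(b2,rmB)} ∪ {ball_in(b5,rmC), free(left), robot_in(rmC)}
          = {ball_in(b1,rmA), ball_in(b2,rmB), ball_in(b5,rmC), free(left), robot_in(rmC)}

== RESULT ==
["ball_in(b1,rmA)", "ball_in(b2,rmB)", "ball_in(b5,rmC)", "free(left)", "robot_in(rmC)"]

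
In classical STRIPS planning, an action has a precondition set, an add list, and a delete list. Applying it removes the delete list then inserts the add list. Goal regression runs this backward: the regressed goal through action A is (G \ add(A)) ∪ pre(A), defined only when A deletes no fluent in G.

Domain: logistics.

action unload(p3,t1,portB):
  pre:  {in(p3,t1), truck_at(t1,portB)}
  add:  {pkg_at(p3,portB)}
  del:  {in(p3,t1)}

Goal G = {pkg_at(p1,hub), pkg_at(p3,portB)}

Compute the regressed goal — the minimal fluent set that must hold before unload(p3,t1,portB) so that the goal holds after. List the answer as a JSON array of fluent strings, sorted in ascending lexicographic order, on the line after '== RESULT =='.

Regress:
  G ∩ del = {}  (empty — regression defined)
  G \ add = {pkg_at(p1,hub), pkg_at(p3,portB)} \ {pkg_at(p3,portB)} = {pkg_at(p1,hub)}
  ∪ pre   = {pkg_at(p1,hub)} ∪ {in(p3,t1), truck_at(t1,portB)}
          = {in(p3,t1), pkg_at(p1,hub), truck_at(t1,portB)}

== RESULT ==
["in(p3,t1)", "pkg_at(p1,hub)", "truck_at(t1,portB)"]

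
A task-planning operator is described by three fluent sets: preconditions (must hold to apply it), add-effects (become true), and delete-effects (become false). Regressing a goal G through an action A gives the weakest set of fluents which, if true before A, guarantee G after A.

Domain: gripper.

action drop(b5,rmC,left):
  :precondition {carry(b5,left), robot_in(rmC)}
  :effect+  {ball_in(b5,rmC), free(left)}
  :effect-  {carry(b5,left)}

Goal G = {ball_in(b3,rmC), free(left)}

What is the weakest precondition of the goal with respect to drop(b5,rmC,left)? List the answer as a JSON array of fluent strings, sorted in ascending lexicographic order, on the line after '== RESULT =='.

Regress:
  G ∩ del = {}  (empty — regression defined)
  G \ add = {ball_in(b3,rmC), free(left)} \ {ball_in(b5,rmC), free(left)} = {ball_in(b3,rmC)}
  ∪ pre   = {ball_in(b3,rmC)} ∪ {carry(b5,left), robot_in(rmC)}
          = {ball_in(b3,rmC), carry(b5,left), robot_in(rmC)}

== RESULT ==
["ball_in(b3,rmC)", "carry(b5,left)", "robot_in(rmC)"]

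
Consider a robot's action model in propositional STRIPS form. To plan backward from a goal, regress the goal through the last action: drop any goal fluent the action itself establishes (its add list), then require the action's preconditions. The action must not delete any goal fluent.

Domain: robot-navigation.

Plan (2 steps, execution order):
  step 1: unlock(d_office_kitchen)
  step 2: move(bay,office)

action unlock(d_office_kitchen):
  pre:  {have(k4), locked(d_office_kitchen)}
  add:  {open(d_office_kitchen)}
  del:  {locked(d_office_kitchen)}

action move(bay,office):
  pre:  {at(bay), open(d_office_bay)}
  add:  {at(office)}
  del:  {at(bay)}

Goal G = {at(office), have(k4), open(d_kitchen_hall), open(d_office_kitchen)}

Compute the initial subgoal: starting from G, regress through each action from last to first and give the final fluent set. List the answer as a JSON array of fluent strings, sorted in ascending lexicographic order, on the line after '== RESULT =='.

Work backward from the goal:
  through step 2 (move(bay,office)): drop {at(office)}, keep {have(k4), open(d_kitchen_hall), open(d_office_kitchen)}, require {at(bay), open(d_office_bay)}
    → {at(bay), have(k4), open(d_kitchen_hall), open(d_office_bay), open(d_office_kitchen)}
  through step 1 (unlock(d_office_kitchen)): drop {open(d_office_kitchen)}, keep {at(bay), have(k4), open(d_kitchen_hall), open(d_office_bay)}, require {have(k4), locked(d_office_kitchen)}
    → {at(bay), have(k4), locked(d_office_kitchen), open(d_kitchen_hall), open(d_office_bay)}

== RESULT ==
["at(bay)", "have(k4)", "locked(d_office_kitchen)", "open(d_kitchen_hall)", "open(d_office_bay)"]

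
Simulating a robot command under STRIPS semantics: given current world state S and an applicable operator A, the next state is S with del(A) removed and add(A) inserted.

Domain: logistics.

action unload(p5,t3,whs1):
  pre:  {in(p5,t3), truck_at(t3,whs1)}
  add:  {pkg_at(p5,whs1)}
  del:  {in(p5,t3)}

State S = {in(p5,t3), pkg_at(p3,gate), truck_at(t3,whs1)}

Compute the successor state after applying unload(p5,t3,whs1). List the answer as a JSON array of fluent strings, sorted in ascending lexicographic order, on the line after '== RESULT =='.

Progress:
  pre ⊆ S: {in(p5,t3), truck_at(t3,whs1)} ⊆ S  — applicable
  S \ del = {pkg_at(p3,gate), truck_at(t3,whs1)}
  ∪ add   = {pkg_at(p3,gate), pkg_at(p5,whs1), truck_at(t3,whs1)}

== RESULT ==
["pkg_at(p3,gate)", "pkg_at(p5,whs1)", "truck_at(t3,whs1)"]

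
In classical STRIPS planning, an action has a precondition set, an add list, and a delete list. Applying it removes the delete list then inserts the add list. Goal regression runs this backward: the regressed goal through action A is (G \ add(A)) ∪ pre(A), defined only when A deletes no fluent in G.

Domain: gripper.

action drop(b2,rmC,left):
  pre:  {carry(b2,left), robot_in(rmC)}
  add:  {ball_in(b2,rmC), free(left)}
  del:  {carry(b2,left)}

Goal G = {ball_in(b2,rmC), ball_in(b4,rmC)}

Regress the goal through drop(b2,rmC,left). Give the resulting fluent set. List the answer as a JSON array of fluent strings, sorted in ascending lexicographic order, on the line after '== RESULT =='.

Compute (G \ add) ∪ pre:
  G ∩ del = {}  (empty — regression defined)
  G \ add = {ball_in(b2,rmC), ball_in(b4,rmC)} \ {ball_in(b2,rmC), free(left)} = {ball_in(b4,rmC)}
  ∪ pre   = {ball_in(b4,rmC)} ∪ {carry(b2,left), robot_in(rmC)}
          = {ball_in(b4,rmC), carry(b2,left), robot_in(rmC)}

== RESULT ==
["ball_in(b4,rmC)", "carry(b2,left)", "robot_in(rmC)"]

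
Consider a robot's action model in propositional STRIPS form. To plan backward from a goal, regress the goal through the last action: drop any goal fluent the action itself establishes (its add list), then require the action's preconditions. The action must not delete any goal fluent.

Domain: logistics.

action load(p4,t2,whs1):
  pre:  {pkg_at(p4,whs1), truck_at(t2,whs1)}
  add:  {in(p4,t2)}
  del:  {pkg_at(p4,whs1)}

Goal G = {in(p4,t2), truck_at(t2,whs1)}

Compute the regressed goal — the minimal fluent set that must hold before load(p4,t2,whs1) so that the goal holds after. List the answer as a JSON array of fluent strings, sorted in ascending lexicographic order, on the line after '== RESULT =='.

Compute (G \ add) ∪ pre:
  G ∩ del = {}  (empty — regression defined)
  G \ add = {in(p4,t2), truck_at(t2,whs1)} \ {in(p4,t2)} = {truck_at(t2,whs1)}
  ∪ pre   = {truck_at(t2,whs1)} ∪ {pkg_at(p4,whs1), truck_at(t2,whs1)}
          = {pkg_at(p4,whs1), truck_at(t2,whs1)}

== RESULT ==
["pkg_at(p4,whs1)", "truck_at(t2,whs1)"]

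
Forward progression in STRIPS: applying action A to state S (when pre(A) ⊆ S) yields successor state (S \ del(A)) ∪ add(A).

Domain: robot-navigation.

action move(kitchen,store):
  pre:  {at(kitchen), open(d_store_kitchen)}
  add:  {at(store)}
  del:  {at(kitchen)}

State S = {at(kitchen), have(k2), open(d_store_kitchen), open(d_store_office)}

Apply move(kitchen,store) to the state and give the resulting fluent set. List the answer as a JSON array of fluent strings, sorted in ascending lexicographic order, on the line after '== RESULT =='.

Compute (S \ del) ∪ add:
  pre ⊆ S: {at(kitchen), open(d_store_kitchen)} ⊆ S  — applicable
  S \ del = {have(k2), open(d_store_kitchen), open(d_store_office)}
  ∪ add   = {at(store), have(k2), open(d_store_kitchen), open(d_store_office)}

== RESULT ==
["at(store)", "have(k2)", "open(d_store_kitchen)", "open(d_store_office)"]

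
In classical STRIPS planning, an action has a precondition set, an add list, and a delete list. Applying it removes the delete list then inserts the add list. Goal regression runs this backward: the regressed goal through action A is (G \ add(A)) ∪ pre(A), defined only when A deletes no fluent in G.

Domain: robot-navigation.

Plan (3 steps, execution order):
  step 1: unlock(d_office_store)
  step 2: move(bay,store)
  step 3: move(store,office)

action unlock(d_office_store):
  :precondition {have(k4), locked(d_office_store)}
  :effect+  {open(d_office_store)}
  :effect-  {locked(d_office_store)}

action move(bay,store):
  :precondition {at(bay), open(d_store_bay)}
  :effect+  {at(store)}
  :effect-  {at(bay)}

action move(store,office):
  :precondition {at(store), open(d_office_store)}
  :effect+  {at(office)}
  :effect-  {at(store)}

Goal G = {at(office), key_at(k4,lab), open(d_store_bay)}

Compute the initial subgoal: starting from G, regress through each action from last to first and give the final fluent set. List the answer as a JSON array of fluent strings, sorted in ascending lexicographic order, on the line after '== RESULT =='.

Regress step by step:
  through step 3 (move(store,office)): drop {at(office)}, keep {key_at(k4,lab), open(d_store_bay)}, require {at(store), open(d_office_store)}
    → {at(store), key_at(k4,lab), open(d_office_store), open(d_store_bay)}
  through step 2 (move(bay,store)): drop {at(store)}, keep {key_at(k4,lab), open(d_office_store), open(d_store_bay)}, require {at(bay), open(d_store_bay)}
    → {at(bay), key_at(k4,lab), open(d_office_store), open(d_store_bay)}
  through step 1 (unlock(d_office_store)): drop {open(d_office_store)}, keep {at(bay), key_at(k4,lab), open(d_store_bay)}, require {have(k4), locked(d_office_store)}
    → {at(bay), have(k4), key_at(k4,lab), locked(d_office_store), open(d_store_bay)}

== RESULT ==
["at(bay)", "have(k4)", "key_at(k4,lab)", "locked(d_office_store)", "open(d_store_bay)"]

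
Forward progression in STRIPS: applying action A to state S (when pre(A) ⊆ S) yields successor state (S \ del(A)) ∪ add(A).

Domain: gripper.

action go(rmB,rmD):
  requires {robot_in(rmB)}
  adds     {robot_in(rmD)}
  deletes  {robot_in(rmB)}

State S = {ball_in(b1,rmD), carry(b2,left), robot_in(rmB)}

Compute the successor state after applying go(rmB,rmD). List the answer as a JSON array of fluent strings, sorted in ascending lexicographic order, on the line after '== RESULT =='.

Progress:
  pre ⊆ S: {robot_in(rmB)} ⊆ S  — applicable
  S \ del = {ball_in(b1,rmD), carry(b2,left)}
  ∪ add   = {ball_in(b1,rmD), carry(b2,left), robot_in(rmD)}

== RESULT ==
["ball_in(b1,rmD)", "carry(b2,left)", "robot_in(rmD)"]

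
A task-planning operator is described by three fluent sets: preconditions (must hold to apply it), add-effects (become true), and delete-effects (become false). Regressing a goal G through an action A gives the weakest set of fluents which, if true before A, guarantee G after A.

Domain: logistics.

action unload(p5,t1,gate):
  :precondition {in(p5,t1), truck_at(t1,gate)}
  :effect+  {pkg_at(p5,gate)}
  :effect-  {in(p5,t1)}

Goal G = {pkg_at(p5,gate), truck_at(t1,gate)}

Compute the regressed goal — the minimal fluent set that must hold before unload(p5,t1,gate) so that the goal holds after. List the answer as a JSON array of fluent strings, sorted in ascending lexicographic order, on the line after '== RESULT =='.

Compute (G \ add) ∪ pre:
  G ∩ del = {}  (empty — regression defined)
  G \ add = {pkg_at(p5,gate), truck_at(t1,gate)} \ {pkg_at(p5,gate)} = {truck_at(t1,gate)}
  ∪ pre   = {truck_at(t1,gate)} ∪ {in(p5,t1), truck_at(t1,gate)}
          = {in(p5,t1), truck_at(t1,gate)}

== RESULT ==
["in(p5,t1)", "truck_at(t1,gate)"]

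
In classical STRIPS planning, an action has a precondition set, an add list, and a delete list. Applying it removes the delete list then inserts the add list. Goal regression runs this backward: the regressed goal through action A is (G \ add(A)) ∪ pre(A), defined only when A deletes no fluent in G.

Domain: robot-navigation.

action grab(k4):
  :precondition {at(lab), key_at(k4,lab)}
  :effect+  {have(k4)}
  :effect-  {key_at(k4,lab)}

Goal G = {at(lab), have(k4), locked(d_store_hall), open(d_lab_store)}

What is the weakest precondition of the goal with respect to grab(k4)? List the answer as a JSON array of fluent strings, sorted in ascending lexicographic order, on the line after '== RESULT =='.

Compute (G \ add) ∪ pre:
  G ∩ del = {}  (empty — regression defined)
  G \ add = {at(lab), have(k4), locked(d_store_hall), open(d_lab_store)} \ {have(k4)} = {at(lab), locked(d_store_hall), open(d_lab_store)}
  ∪ pre   = {at(lab), locked(d_store_hall), open(d_lab_store)} ∪ {at(lab), key_at(k4,lab)}
          = {at(lab), key_at(k4,lab), locked(d_store_hall), open(d_lab_store)}

== RESULT ==
["at(lab)", "key_at(k4,lab)", "locked(d_store_hall)", "open(d_lab_store)"]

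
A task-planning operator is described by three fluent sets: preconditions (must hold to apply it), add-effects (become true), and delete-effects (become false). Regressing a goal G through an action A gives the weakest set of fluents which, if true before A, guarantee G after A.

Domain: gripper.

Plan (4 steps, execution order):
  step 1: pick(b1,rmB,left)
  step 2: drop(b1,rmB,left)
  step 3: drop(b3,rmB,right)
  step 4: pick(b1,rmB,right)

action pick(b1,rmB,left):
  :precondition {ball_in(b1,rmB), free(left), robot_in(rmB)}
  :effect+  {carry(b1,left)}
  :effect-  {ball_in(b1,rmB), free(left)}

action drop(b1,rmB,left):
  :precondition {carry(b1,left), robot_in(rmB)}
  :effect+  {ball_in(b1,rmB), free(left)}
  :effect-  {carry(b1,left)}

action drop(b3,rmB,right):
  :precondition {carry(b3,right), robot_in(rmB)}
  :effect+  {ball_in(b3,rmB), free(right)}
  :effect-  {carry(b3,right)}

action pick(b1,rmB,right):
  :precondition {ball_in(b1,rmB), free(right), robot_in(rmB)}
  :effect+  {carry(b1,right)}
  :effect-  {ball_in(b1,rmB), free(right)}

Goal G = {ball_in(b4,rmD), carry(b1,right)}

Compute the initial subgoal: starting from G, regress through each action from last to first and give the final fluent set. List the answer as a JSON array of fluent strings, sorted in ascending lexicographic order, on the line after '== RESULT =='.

Regress step by step:
  through step 4 (pick(b1,rmB,right)): drop {carry(b1,right)}, keep {ball_in(b4,rmD)}, require {ball_in(b1,rmB), free(right), robot_in(rmB)}
    → {ball_in(b1,rmB), ball_in(b4,rmD), free(right), robot_in(rmB)}
  through step 3 (drop(b3,rmB,right)): drop {free(right)}, keep {ball_in(b1,rmB), ball_in(b4,rmD), robot_in(rmB)}, require {carry(b3,right), robot_in(rmB)}
    → {ball_in(b1,rmB), ball_in(b4,rmD), carry(b3,right), robot_in(rmB)}
  through step 2 (drop(b1,rmB,left)): drop {ball_in(b1,rmB)}, keep {ball_in(b4,rmD), carry(b3,right), robot_in(rmB)}, require {carry(b1,left), robot_in(rmB)}
    → {ball_in(b4,rmD), carry(b1,left), carry(b3,right), robot_in(rmB)}
  through step 1 (pick(b1,rmB,left)): drop {carry(b1,left)}, keep {ball_in(b4,rmD), carry(b3,right), robot_in(rmB)}, require {ball_in(b1,rmB), free(left), robot_in(rmB)}
    → {ball_in(b1,rmB), ball_in(b4,rmD), carry(b3,right), free(left), robot_in(rmB)}

== RESULT ==
["ball_in(b1,rmB)", "ball_in(b4,rmD)", "carry(b3,right)", "free(left)", "robot_in(rmB)"]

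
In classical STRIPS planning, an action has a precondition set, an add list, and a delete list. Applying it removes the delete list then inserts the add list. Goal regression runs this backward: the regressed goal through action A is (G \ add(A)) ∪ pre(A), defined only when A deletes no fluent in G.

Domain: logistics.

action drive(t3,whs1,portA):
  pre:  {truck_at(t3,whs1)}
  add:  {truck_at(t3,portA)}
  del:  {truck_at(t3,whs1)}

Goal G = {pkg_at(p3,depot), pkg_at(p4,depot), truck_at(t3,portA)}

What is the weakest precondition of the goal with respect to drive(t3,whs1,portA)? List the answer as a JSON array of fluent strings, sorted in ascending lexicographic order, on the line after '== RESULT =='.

Regress:
  G ∩ del = {}  (empty — regression defined)
  G \ add = {pkg_at(p3,depot), pkg_at(p4,depot), truck_at(t3,portA)} \ {truck_at(t3,portA)} = {pkg_at(p3,depot), pkg_at(p4,depot)}
  ∪ pre   = {pkg_at(p3,depot), pkg_at(p4,depot)} ∪ {truck_at(t3,whs1)}
          = {pkg_at(p3,depot), pkg_at(p4,depot), truck_at(t3,whs1)}

== RESULT ==
["pkg_at(p3,depot)", "pkg_at(p4,depot)", "truck_at(t3,whs1)"]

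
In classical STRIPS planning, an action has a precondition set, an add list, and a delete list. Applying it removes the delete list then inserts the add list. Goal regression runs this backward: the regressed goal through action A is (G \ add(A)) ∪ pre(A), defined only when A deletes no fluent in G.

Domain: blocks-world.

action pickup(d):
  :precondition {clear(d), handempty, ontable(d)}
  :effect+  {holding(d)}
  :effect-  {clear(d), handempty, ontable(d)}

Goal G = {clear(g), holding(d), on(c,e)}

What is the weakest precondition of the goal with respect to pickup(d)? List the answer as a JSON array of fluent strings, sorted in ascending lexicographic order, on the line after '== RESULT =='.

Regress:
  G ∩ del = {}  (empty — regression defined)
  G \ add = {clear(g), holding(d), on(c,e)} \ {holding(d)} = {clear(g), on(c,e)}
  ∪ pre   = {clear(g), on(c,e)} ∪ {clear(d), handempty, ontable(d)}
          = {clear(d), clear(g), handempty, on(c,e), ontable(d)}

== RESULT ==
["clear(d)", "clear(g)", "handempty", "on(c,e)", "ontable(d)"]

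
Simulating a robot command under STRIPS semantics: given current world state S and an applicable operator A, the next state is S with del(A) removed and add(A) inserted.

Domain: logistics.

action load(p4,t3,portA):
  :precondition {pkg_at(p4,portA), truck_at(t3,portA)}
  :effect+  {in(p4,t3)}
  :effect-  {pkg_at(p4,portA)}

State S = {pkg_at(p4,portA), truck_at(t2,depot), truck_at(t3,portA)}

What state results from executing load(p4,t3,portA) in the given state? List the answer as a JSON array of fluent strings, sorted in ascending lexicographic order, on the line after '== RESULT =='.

Progress:
  pre ⊆ S: {pkg_at(p4,portA), truck_at(t3,portA)} ⊆ S  — applicable
  S \ del = {truck_at(t2,depot), truck_at(t3,portA)}
  ∪ add   = {in(p4,t3), truck_at(t2,depot), truck_at(t3,portA)}

== RESULT ==
["in(p4,t3)", "truck_at(t2,depot)", "truck_at(t3,portA)"]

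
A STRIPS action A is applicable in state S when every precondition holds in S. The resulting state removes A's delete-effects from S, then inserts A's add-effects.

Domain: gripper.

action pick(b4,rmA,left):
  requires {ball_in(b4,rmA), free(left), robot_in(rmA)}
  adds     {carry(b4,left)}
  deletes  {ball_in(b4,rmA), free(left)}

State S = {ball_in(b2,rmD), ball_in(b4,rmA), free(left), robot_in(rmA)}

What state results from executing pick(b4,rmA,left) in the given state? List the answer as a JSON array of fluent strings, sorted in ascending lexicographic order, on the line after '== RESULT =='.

Compute (S \ del) ∪ add:
  pre ⊆ S: {ball_in(b4,rmA), free(left), robot_in(rmA)} ⊆ S  — applicable
  S \ del = {ball_in(b2,rmD), robot_in(rmA)}
  ∪ add   = {ball_in(b2,rmD), carry(b4,left), robot_in(rmA)}

== RESULT ==
["ball_in(b2,rmD)", "carry(b4,left)", "robot_in(rmA)"]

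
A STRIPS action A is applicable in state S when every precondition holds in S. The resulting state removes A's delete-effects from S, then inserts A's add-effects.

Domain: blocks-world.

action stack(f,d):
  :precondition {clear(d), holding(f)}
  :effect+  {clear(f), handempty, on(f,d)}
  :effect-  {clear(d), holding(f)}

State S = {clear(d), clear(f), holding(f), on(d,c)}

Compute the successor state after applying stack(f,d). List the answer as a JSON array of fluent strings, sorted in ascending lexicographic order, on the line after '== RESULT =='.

Progress:
  pre ⊆ S: {clear(d), holding(f)} ⊆ S  — applicable
  S \ del = {clear(f), on(d,c)}
  ∪ add   = {clear(f), handempty, on(d,c), on(f,d)}

== RESULT ==
["clear(f)", "handempty", "on(d,c)", "on(f,d)"]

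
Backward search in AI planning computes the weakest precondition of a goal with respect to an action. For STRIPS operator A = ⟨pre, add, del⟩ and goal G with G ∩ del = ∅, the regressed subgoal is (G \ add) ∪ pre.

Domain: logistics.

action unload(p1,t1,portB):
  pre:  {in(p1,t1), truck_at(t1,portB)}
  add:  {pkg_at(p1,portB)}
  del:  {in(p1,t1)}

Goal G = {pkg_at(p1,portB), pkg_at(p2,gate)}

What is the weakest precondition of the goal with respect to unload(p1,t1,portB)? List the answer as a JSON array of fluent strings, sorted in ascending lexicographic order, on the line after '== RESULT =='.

Regress:
  G ∩ del = {}  (empty — regression defined)
  G \ add = {pkg_at(p1,portB), pkg_at(p2,gate)} \ {pkg_at(p1,portB)} = {pkg_at(p2,gate)}
  ∪ pre   = {pkg_at(p2,gate)} ∪ {in(p1,t1), truck_at(t1,portB)}
          = {in(p1,t1), pkg_at(p2,gate), truck_at(t1,portB)}

== RESULT ==
["in(p1,t1)", "pkg_at(p2,gate)", "truck_at(t1,portB)"]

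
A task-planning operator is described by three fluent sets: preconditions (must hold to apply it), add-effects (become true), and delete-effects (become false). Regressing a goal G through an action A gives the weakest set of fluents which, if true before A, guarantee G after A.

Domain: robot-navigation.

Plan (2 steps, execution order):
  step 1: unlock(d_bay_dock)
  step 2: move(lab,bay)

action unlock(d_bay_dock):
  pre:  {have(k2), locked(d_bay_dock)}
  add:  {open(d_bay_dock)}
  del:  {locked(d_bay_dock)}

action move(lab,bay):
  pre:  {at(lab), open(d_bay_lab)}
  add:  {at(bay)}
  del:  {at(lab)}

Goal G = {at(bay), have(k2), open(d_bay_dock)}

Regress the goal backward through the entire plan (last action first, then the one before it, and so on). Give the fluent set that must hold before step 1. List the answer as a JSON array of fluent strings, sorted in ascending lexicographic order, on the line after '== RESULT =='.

Work backward from the goal:
  through step 2 (move(lab,bay)): drop {at(bay)}, keep {have(k2), open(d_bay_dock)}, require {at(lab), open(d_bay_lab)}
    → {at(lab), have(k2), open(d_bay_dock), open(d_bay_lab)}
  through step 1 (unlock(d_bay_dock)): drop {open(d_bay_dock)}, keep {at(lab), have(k2), open(d_bay_lab)}, require {have(k2), locked(d_bay_dock)}
    → {at(lab), have(k2), locked(d_bay_dock), open(d_bay_lab)}

== RESULT ==
["at(lab)", "have(k2)", "locked(d_bay_dock)", "open(d_bay_lab)"]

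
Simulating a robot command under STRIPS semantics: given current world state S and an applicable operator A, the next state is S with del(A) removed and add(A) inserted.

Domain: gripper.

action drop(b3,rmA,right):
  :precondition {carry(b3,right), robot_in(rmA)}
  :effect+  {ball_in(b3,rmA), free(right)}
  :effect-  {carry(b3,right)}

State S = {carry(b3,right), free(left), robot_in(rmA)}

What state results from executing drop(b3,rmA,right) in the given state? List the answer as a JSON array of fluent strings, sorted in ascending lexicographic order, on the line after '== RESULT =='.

Compute (S \ del) ∪ add:
  pre ⊆ S: {carry(b3,right), robot_in(rmA)} ⊆ S  — applicable
  S \ del = {free(left), robot_in(rmA)}
  ∪ add   = {ball_in(b3,rmA), free(left), free(right), robot_in(rmA)}

== RESULT ==
["ball_in(b3,rmA)", "free(left)", "free(right)", "robot_in(rmA)"]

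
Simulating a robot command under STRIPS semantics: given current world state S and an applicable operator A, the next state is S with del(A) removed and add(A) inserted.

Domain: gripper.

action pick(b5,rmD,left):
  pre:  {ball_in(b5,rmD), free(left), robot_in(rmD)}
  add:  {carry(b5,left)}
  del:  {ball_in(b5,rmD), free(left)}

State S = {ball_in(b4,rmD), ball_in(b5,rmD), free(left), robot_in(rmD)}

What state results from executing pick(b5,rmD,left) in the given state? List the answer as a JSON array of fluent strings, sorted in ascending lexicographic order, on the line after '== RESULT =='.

Progress:
  pre ⊆ S: {ball_in(b5,rmD), free(left), robot_in(rmD)} ⊆ S  — applicable
  S \ del = {ball_in(b4,rmD), robot_in(rmD)}
  ∪ add   = {ball_in(b4,rmD), carry(b5,left), robot_in(rmD)}

== RESULT ==
["ball_in(b4,rmD)", "carry(b5,left)", "robot_in(rmD)"]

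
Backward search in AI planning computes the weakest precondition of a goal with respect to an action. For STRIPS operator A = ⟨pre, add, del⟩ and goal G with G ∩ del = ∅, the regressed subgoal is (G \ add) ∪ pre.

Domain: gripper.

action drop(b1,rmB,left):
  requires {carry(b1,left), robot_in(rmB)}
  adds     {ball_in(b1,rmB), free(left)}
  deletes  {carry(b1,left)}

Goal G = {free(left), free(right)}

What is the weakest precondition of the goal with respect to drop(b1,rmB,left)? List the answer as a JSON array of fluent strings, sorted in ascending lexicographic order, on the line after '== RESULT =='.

Regress:
  G ∩ del = {}  (empty — regression defined)
  G \ add = {free(left), free(right)} \ {ball_in(b1,rmB), free(left)} = {free(right)}
  ∪ pre   = {free(right)} ∪ {carry(b1,left), robot_in(rmB)}
          = {carry(b1,left), free(right), robot_in(rmB)}

== RESULT ==
["carry(b1,left)", "free(right)", "robot_in(rmB)"]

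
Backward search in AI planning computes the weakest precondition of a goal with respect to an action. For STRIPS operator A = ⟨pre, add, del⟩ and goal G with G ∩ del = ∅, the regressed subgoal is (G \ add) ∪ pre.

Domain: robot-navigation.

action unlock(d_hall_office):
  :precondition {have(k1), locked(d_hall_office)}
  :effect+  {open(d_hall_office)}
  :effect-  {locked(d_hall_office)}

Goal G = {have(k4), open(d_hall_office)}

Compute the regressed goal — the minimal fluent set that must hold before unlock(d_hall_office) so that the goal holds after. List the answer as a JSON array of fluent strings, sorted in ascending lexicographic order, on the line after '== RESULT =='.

Compute (G \ add) ∪ pre:
  G ∩ del = {}  (empty — regression defined)
  G \ add = {have(k4), open(d_hall_office)} \ {open(d_hall_office)} = {have(k4)}
  ∪ pre   = {have(k4)} ∪ {have(k1), locked(d_hall_office)}
          = {have(k1), have(k4), locked(d_hall_office)}

== RESULT ==
["have(k1)", "have(k4)", "locked(d_hall_office)"]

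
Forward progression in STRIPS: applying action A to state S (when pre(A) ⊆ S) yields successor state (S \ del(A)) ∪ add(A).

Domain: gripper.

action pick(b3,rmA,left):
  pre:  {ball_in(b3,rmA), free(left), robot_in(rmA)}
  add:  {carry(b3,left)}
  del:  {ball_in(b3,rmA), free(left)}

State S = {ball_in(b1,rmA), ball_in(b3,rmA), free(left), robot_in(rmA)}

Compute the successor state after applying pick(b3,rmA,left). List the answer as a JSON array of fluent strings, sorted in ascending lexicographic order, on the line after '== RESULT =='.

Progress:
  pre ⊆ S: {ball_in(b3,rmA), free(left), robot_in(rmA)} ⊆ S  — applicable
  S \ del = {ball_in(b1,rmA), robot_in(rmA)}
  ∪ add   = {ball_in(b1,rmA), carry(b3,left), robot_in(rmA)}

== RESULT ==
["ball_in(b1,rmA)", "carry(b3,left)", "robot_in(rmA)"]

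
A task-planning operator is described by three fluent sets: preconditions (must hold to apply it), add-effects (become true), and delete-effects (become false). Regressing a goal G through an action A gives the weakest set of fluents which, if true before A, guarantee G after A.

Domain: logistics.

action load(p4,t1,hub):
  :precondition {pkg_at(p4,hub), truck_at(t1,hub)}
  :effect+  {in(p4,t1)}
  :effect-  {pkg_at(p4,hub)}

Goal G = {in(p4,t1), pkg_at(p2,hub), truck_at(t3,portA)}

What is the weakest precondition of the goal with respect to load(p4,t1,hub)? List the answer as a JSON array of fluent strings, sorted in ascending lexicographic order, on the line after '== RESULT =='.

Compute (G \ add) ∪ pre:
  G ∩ del = {}  (empty — regression defined)
  G \ add = {in(p4,t1), pkg_at(p2,hub), truck_at(t3,portA)} \ {in(p4,t1)} = {pkg_at(p2,hub), truck_at(t3,portA)}
  ∪ pre   = {pkg_at(p2,hub), truck_at(t3,portA)} ∪ {pkg_at(p4,hub), truck_at(t1,hub)}
          = {pkg_at(p2,hub), pkg_at(p4,hub), truck_at(t1,hub), truck_at(t3,portA)}

== RESULT ==
["pkg_at(p2,hub)", "pkg_at(p4,hub)", "truck_at(t1,hub)", "truck_at(t3,portA)"]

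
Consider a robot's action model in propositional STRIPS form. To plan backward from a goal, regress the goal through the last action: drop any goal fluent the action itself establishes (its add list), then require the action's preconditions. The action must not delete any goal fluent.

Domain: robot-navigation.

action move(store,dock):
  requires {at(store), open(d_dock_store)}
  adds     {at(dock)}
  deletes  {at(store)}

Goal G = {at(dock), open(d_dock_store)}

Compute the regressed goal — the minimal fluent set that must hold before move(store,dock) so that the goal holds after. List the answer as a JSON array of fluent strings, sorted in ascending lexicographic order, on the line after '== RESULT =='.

Regress:
  G ∩ del = {}  (empty — regression defined)
  G \ add = {at(dock), open(d_dock_store)} \ {at(dock)} = {open(d_dock_store)}
  ∪ pre   = {open(d_dock_store)} ∪ {at(store), open(d_dock_store)}
          = {at(store), open(d_dock_store)}

== RESULT ==
["at(store)", "open(d_dock_store)"]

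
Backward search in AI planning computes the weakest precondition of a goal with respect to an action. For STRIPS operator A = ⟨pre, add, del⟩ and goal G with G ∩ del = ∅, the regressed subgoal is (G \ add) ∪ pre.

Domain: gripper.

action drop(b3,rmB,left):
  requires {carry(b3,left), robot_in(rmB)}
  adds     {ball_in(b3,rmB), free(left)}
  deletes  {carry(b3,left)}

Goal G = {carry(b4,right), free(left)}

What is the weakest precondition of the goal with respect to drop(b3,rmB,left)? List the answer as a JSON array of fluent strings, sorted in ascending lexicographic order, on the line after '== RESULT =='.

Regress:
  G ∩ del = {}  (empty — regression defined)
  G \ add = {carry(b4,right), free(left)} \ {ball_in(b3,rmB), free(left)} = {carry(b4,right)}
  ∪ pre   = {carry(b4,right)} ∪ {carry(b3,left), robot_in(rmB)}
          = {carry(b3,left), carry(b4,right), robot_in(rmB)}

== RESULT ==
["carry(b3,left)", "carry(b4,right)", "robot_in(rmB)"]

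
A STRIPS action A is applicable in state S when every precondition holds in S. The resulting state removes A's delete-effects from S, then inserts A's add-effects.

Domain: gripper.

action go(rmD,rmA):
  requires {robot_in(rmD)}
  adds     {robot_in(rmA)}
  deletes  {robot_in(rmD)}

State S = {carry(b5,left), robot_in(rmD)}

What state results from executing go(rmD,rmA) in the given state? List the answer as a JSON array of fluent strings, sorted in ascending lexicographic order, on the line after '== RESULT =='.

Progress:
  pre ⊆ S: {robot_in(rmD)} ⊆ S  — applicable
  S \ del = {carry(b5,left)}
  ∪ add   = {carry(b5,left), robot_in(rmA)}

== RESULT ==
["carry(b5,left)", "robot_in(rmA)"]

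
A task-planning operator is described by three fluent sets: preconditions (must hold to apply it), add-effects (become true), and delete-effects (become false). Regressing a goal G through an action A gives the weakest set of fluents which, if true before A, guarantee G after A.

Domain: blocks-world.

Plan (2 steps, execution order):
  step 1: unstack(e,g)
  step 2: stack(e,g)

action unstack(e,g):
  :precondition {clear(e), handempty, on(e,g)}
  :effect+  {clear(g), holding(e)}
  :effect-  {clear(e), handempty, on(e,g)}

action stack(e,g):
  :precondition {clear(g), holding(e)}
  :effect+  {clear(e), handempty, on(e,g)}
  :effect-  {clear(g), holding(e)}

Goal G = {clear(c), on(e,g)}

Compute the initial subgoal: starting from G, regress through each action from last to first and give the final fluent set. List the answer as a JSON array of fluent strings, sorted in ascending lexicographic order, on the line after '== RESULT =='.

Regress step by step:
  through step 2 (stack(e,g)): drop {on(e,g)}, keep {clear(c)}, require {clear(g), holding(e)}
    → {clear(c), clear(g), holding(e)}
  through step 1 (unstack(e,g)): drop {clear(g), holding(e)}, keep {clear(c)}, require {clear(e), handempty, on(e,g)}
    → {clear(c), clear(e), handempty, on(e,g)}

== RESULT ==
["clear(c)", "clear(e)", "handempty", "on(e,g)"]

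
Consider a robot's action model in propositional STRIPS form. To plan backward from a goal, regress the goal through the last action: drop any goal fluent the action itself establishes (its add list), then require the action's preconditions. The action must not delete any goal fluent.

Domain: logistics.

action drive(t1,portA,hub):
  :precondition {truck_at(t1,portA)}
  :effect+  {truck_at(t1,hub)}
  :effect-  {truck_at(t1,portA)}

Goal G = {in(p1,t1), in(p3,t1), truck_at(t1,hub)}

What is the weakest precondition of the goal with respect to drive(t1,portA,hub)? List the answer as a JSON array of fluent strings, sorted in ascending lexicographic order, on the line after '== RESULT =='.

Compute (G \ add) ∪ pre:
  G ∩ del = {}  (empty — regression defined)
  G \ add = {in(p1,t1), in(p3,t1), truck_at(t1,hub)} \ {truck_at(t1,hub)} = {in(p1,t1), in(p3,t1)}
  ∪ pre   = {in(p1,t1), in(p3,t1)} ∪ {truck_at(t1,portA)}
          = {in(p1,t1), in(p3,t1), truck_at(t1,portA)}

== RESULT ==
["in(p1,t1)", "in(p3,t1)", "truck_at(t1,portA)"]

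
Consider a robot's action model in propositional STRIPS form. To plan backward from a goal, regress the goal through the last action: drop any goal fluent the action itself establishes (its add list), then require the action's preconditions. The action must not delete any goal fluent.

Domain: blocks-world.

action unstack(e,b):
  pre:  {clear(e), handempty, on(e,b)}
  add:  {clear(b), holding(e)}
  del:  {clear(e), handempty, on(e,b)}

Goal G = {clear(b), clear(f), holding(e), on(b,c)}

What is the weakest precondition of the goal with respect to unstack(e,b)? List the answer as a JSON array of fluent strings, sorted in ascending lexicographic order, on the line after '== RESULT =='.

Compute (G \ add) ∪ pre:
  G ∩ del = {}  (empty — regression defined)
  G \ add = {clear(b), clear(f), holding(e), on(b,c)} \ {clear(b), holding(e)} = {clear(f), on(b,c)}
  ∪ pre   = {clear(f), on(b,c)} ∪ {clear(e), handempty, on(e,b)}
          = {clear(e), clear(f), handempty, on(b,c), on(e,b)}

== RESULT ==
["clear(e)", "clear(f)", "handempty", "on(b,c)", "on(e,b)"]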